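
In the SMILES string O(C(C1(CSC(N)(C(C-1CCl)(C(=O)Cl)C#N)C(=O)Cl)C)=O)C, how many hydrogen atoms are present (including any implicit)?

Hydrogens are implicit in SMILES; fill each atom to its normal valence:
  7 × C: no H
  4 × O: no H
  3 × Cl: no H
  2 × C: 3 H each → 6
  2 × C: 2 H each → 4
  1 × C: 1 H
  1 × N: 2 H
  1 × N: no H
  1 × S: no H
  Total hydrogens = 13.

13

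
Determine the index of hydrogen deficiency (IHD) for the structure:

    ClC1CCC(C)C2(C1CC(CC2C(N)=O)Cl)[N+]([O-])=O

Molecular formula from the SMILES: C12H18Cl2N2O3.
DoU = (2C + 2 + N − H − X)/2 = (2·12 + 2 + 2 − 18 − 2)/2 = 8/2 = 4.
(Structurally: 2 ring(s) + 2 π bond(s) = 4.)

4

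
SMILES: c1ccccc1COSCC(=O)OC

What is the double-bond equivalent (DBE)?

5

Molecular formula from the SMILES: C10H12O3S.
DoU = (2C + 2 + N − H − X)/2 = (2·10 + 2 + 0 − 12 − 0)/2 = 10/2 = 5.
(Structurally: 1 ring(s) + 4 π bond(s) = 5.)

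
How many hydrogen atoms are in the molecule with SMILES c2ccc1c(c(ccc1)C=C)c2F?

Hydrogens are implicit in SMILES; fill each atom to its normal valence:
  6 × C (aromatic): 1 H each → 6
  4 × C (aromatic): no H
  1 × C: 2 H
  1 × C: 1 H
  1 × F: no H
  Total hydrogens = 9.

9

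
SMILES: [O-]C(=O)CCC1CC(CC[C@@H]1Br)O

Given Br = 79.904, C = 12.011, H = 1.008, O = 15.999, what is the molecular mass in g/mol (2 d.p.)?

250.11

Molecular formula: C9H14BrO3-.
M = 1×79.904 + 9×12.011 + 14×1.008 + 3×15.999 = 250.11 g/mol.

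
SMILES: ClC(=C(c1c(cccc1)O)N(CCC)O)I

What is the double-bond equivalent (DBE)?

5

Molecular formula from the SMILES: C11H13ClINO2.
DoU = (2C + 2 + N − H − X)/2 = (2·11 + 2 + 1 − 13 − 2)/2 = 10/2 = 5.
(Structurally: 1 ring(s) + 4 π bond(s) = 5.)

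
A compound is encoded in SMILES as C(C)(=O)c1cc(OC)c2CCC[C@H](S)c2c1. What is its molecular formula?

C13H16O2S

Heavy atoms from the SMILES: 13 C, 2 O, 1 S.
Implicit hydrogens by atom environment:
  4 × C (aromatic): no H
  3 × C: 2 H each → 6
  2 × C: 3 H each → 6
  2 × C (aromatic): 1 H each → 2
  2 × O: no H
  1 × C: 1 H
  1 × C: no H
  1 × S: 1 H
  Total hydrogens = 16.
Molecular formula: C13H16O2S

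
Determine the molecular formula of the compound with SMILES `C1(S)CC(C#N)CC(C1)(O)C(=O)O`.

C8H11NO3S

Heavy atoms from the SMILES: 8 C, 1 N, 3 O, 1 S.
Implicit hydrogens by atom environment:
  3 × C: 2 H each → 6
  3 × C: no H
  2 × C: 1 H each → 2
  2 × O: 1 H each → 2
  1 × N: no H
  1 × O: no H
  1 × S: 1 H
  Total hydrogens = 11.
Molecular formula: C8H11NO3S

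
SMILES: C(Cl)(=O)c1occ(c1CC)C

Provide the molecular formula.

C8H9ClO2

Heavy atoms from the SMILES: 8 C, 1 Cl, 2 O.
Implicit hydrogens by atom environment:
  3 × C (aromatic): no H
  2 × C: 3 H each → 6
  1 × C: 2 H
  1 × C (aromatic): 1 H
  1 × C: no H
  1 × Cl: no H
  1 × O (aromatic): no H
  1 × O: no H
  Total hydrogens = 9.
Molecular formula: C8H9ClO2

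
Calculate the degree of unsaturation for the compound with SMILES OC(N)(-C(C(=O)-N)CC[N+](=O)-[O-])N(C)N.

2

Molecular formula from the SMILES: C6H15N5O4.
DoU = (2C + 2 + N − H − X)/2 = (2·6 + 2 + 5 − 15 − 0)/2 = 4/2 = 2.
(Structurally: 0 ring(s) + 2 π bond(s) = 2.)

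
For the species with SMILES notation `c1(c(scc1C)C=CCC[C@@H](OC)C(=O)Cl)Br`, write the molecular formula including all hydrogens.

C12H14BrClO2S

Heavy atoms from the SMILES: 1 Br, 12 C, 1 Cl, 2 O, 1 S.
Implicit hydrogens by atom environment:
  3 × C: 1 H each → 3
  3 × C (aromatic): no H
  2 × C: 3 H each → 6
  2 × C: 2 H each → 4
  2 × O: no H
  1 × Br: no H
  1 × C (aromatic): 1 H
  1 × C: no H
  1 × Cl: no H
  1 × S (aromatic): no H
  Total hydrogens = 14.
Molecular formula: C12H14BrClO2S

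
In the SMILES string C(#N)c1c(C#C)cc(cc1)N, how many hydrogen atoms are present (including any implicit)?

6

Hydrogens are implicit in SMILES; fill each atom to its normal valence:
  3 × C (aromatic): 1 H each → 3
  3 × C (aromatic): no H
  2 × C: no H
  1 × C: 1 H
  1 × N: 2 H
  1 × N: no H
  Total hydrogens = 6.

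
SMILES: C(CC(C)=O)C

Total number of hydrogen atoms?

Hydrogens are implicit in SMILES; fill each atom to its normal valence:
  2 × C: 3 H each → 6
  2 × C: 2 H each → 4
  1 × C: no H
  1 × O: no H
  Total hydrogens = 10.

10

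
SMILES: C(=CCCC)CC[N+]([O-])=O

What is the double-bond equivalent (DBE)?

2

Molecular formula from the SMILES: C7H13NO2.
DoU = (2C + 2 + N − H − X)/2 = (2·7 + 2 + 1 − 13 − 0)/2 = 4/2 = 2.
(Structurally: 0 ring(s) + 2 π bond(s) = 2.)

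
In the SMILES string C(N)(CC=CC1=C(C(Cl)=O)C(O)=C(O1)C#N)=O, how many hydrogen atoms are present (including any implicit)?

Hydrogens are implicit in SMILES; fill each atom to its normal valence:
  4 × C (aromatic): no H
  3 × C: no H
  2 × C: 1 H each → 2
  2 × O: no H
  1 × C: 2 H
  1 × Cl: no H
  1 × N: 2 H
  1 × N: no H
  1 × O: 1 H
  1 × O (aromatic): no H
  Total hydrogens = 7.

7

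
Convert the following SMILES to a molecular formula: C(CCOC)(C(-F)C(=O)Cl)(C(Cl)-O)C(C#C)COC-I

Heavy atoms from the SMILES: 12 C, 2 Cl, 1 F, 1 I, 4 O.
Implicit hydrogens by atom environment:
  4 × C: 2 H each → 8
  4 × C: 1 H each → 4
  3 × C: no H
  3 × O: no H
  2 × Cl: no H
  1 × C: 3 H
  1 × F: no H
  1 × I: no H
  1 × O: 1 H
  Total hydrogens = 16.
Molecular formula: C12H16Cl2FIO4

C12H16Cl2FIO4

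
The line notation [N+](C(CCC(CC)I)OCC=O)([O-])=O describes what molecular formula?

Heavy atoms from the SMILES: 8 C, 1 I, 1 N, 4 O.
Implicit hydrogens by atom environment:
  4 × C: 2 H each → 8
  3 × C: 1 H each → 3
  3 × O: no H
  1 × C: 3 H
  1 × I: no H
  1 × N (charge +1): no H
  1 × O (charge -1): no H
  Total hydrogens = 14.
Molecular formula: C8H14INO4

C8H14INO4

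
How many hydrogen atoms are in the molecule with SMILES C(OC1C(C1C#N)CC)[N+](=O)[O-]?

10

Hydrogens are implicit in SMILES; fill each atom to its normal valence:
  3 × C: 1 H each → 3
  2 × C: 2 H each → 4
  2 × O: no H
  1 × C: 3 H
  1 × C: no H
  1 × N: no H
  1 × N (charge +1): no H
  1 × O (charge -1): no H
  Total hydrogens = 10.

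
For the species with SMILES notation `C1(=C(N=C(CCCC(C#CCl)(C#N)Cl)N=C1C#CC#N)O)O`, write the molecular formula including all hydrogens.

Heavy atoms from the SMILES: 14 C, 2 Cl, 4 N, 2 O.
Implicit hydrogens by atom environment:
  7 × C: no H
  4 × C (aromatic): no H
  3 × C: 2 H each → 6
  2 × Cl: no H
  2 × N (aromatic): no H
  2 × N: no H
  2 × O: 1 H each → 2
  Total hydrogens = 8.
Molecular formula: C14H8Cl2N4O2

C14H8Cl2N4O2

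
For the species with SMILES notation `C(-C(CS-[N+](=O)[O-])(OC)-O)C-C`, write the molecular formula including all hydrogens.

Heavy atoms from the SMILES: 6 C, 1 N, 4 O, 1 S.
Implicit hydrogens by atom environment:
  3 × C: 2 H each → 6
  2 × C: 3 H each → 6
  2 × O: no H
  1 × C: no H
  1 × N (charge +1): no H
  1 × O: 1 H
  1 × O (charge -1): no H
  1 × S: no H
  Total hydrogens = 13.
Molecular formula: C6H13NO4S

C6H13NO4S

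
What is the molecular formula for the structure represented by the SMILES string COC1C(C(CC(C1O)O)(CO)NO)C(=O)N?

Heavy atoms from the SMILES: 9 C, 2 N, 6 O.
Implicit hydrogens by atom environment:
  4 × C: 1 H each → 4
  4 × O: 1 H each → 4
  2 × C: 2 H each → 4
  2 × C: no H
  2 × O: no H
  1 × C: 3 H
  1 × N: 2 H
  1 × N: 1 H
  Total hydrogens = 18.
Molecular formula: C9H18N2O6

C9H18N2O6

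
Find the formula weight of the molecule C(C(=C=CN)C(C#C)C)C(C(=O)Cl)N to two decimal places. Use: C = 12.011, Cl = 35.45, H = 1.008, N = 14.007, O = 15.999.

212.68

Molecular formula: C10H13ClN2O.
M = 10×12.011 + 1×35.45 + 13×1.008 + 2×14.007 + 1×15.999 = 212.68 g/mol.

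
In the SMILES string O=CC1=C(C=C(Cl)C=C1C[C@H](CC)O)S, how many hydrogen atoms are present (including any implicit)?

13

Hydrogens are implicit in SMILES; fill each atom to its normal valence:
  4 × C (aromatic): no H
  2 × C: 2 H each → 4
  2 × C (aromatic): 1 H each → 2
  2 × C: 1 H each → 2
  1 × C: 3 H
  1 × Cl: no H
  1 × O: 1 H
  1 × O: no H
  1 × S: 1 H
  Total hydrogens = 13.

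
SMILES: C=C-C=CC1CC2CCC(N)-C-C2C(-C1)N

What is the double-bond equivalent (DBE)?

Molecular formula from the SMILES: C14H24N2.
DoU = (2C + 2 + N − H − X)/2 = (2·14 + 2 + 2 − 24 − 0)/2 = 8/2 = 4.
(Structurally: 2 ring(s) + 2 π bond(s) = 4.)

4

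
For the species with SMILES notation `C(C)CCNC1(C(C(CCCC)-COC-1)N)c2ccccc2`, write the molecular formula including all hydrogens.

C19H32N2O

Heavy atoms from the SMILES: 19 C, 2 N, 1 O.
Implicit hydrogens by atom environment:
  8 × C: 2 H each → 16
  5 × C (aromatic): 1 H each → 5
  2 × C: 3 H each → 6
  2 × C: 1 H each → 2
  1 × C: no H
  1 × C (aromatic): no H
  1 × N: 2 H
  1 × N: 1 H
  1 × O: no H
  Total hydrogens = 32.
Molecular formula: C19H32N2O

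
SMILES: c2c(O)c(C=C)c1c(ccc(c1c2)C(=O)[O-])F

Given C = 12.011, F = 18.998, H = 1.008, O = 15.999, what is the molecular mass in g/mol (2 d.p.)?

231.20

Molecular formula: C13H8FO3-.
M = 13×12.011 + 1×18.998 + 8×1.008 + 3×15.999 = 231.20 g/mol.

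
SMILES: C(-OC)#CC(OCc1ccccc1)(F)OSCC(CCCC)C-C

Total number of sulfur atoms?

1

The symbol for sulfur appears 1 time in the SMILES.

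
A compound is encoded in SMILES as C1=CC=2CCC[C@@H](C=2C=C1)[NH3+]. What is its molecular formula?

Heavy atoms from the SMILES: 10 C, 1 N.
Implicit hydrogens by atom environment:
  4 × C (aromatic): 1 H each → 4
  3 × C: 2 H each → 6
  2 × C (aromatic): no H
  1 × C: 1 H
  1 × N (charge +1): 3 H
  Total hydrogens = 14.
Net charge +1.
Molecular formula: C10H14N+

C10H14N+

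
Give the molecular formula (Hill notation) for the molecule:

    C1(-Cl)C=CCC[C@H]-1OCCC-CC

C11H19ClO

Heavy atoms from the SMILES: 11 C, 1 Cl, 1 O.
Implicit hydrogens by atom environment:
  6 × C: 2 H each → 12
  4 × C: 1 H each → 4
  1 × C: 3 H
  1 × Cl: no H
  1 × O: no H
  Total hydrogens = 19.
Molecular formula: C11H19ClO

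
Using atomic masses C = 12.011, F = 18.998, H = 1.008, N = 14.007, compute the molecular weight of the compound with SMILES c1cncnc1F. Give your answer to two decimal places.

Molecular formula: C4H3FN2.
M = 4×12.011 + 1×18.998 + 3×1.008 + 2×14.007 = 98.08 g/mol.

98.08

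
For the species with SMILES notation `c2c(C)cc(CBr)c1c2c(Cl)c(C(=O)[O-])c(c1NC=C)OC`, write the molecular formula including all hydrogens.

Heavy atoms from the SMILES: 1 Br, 16 C, 1 Cl, 1 N, 3 O.
Implicit hydrogens by atom environment:
  8 × C (aromatic): no H
  2 × C: 3 H each → 6
  2 × C: 2 H each → 4
  2 × C (aromatic): 1 H each → 2
  2 × O: no H
  1 × Br: no H
  1 × C: 1 H
  1 × C: no H
  1 × Cl: no H
  1 × N: 1 H
  1 × O (charge -1): no H
  Total hydrogens = 14.
Net charge -1.
Molecular formula: C16H14BrClNO3-

C16H14BrClNO3-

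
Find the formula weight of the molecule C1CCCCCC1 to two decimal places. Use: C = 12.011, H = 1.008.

Molecular formula: C7H14.
M = 7×12.011 + 14×1.008 = 98.19 g/mol.

98.19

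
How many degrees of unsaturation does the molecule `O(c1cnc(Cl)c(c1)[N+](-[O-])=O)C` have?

Molecular formula from the SMILES: C6H5ClN2O3.
DoU = (2C + 2 + N − H − X)/2 = (2·6 + 2 + 2 − 5 − 1)/2 = 10/2 = 5.
(Structurally: 1 ring(s) + 4 π bond(s) = 5.)

5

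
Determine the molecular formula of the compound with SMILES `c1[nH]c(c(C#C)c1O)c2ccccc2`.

Heavy atoms from the SMILES: 12 C, 1 N, 1 O.
Implicit hydrogens by atom environment:
  6 × C (aromatic): 1 H each → 6
  4 × C (aromatic): no H
  1 × C: 1 H
  1 × C: no H
  1 × N (aromatic): 1 H
  1 × O: 1 H
  Total hydrogens = 9.
Molecular formula: C12H9NO

C12H9NO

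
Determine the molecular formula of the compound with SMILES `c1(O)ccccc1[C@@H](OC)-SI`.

Heavy atoms from the SMILES: 8 C, 1 I, 2 O, 1 S.
Implicit hydrogens by atom environment:
  4 × C (aromatic): 1 H each → 4
  2 × C (aromatic): no H
  1 × C: 3 H
  1 × C: 1 H
  1 × I: no H
  1 × O: 1 H
  1 × O: no H
  1 × S: no H
  Total hydrogens = 9.
Molecular formula: C8H9IO2S

C8H9IO2S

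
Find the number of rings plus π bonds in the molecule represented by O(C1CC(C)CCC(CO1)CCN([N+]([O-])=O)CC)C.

Molecular formula from the SMILES: C13H26N2O4.
DoU = (2C + 2 + N − H − X)/2 = (2·13 + 2 + 2 − 26 − 0)/2 = 4/2 = 2.
(Structurally: 1 ring(s) + 1 π bond(s) = 2.)

2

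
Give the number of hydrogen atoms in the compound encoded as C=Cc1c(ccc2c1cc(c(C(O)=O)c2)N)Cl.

Hydrogens are implicit in SMILES; fill each atom to its normal valence:
  6 × C (aromatic): no H
  4 × C (aromatic): 1 H each → 4
  1 × C: 2 H
  1 × C: 1 H
  1 × C: no H
  1 × Cl: no H
  1 × N: 2 H
  1 × O: 1 H
  1 × O: no H
  Total hydrogens = 10.

10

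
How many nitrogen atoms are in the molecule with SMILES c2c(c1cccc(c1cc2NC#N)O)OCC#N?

The symbol for nitrogen appears 3 times in the SMILES.

3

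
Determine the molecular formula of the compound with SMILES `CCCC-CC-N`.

C6H15N

Heavy atoms from the SMILES: 6 C, 1 N.
Implicit hydrogens by atom environment:
  5 × C: 2 H each → 10
  1 × C: 3 H
  1 × N: 2 H
  Total hydrogens = 15.
Molecular formula: C6H15N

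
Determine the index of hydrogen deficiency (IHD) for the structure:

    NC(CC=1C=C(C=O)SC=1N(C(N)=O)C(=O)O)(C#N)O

Molecular formula from the SMILES: C10H10N4O5S.
DoU = (2C + 2 + N − H − X)/2 = (2·10 + 2 + 4 − 10 − 0)/2 = 16/2 = 8.
(Structurally: 1 ring(s) + 7 π bond(s) = 8.)

8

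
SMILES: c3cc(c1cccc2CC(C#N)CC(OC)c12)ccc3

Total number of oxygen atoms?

1

The symbol for oxygen appears 1 time in the SMILES.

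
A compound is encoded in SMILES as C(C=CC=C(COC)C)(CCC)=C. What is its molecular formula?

Heavy atoms from the SMILES: 12 C, 1 O.
Implicit hydrogens by atom environment:
  4 × C: 2 H each → 8
  3 × C: 3 H each → 9
  3 × C: 1 H each → 3
  2 × C: no H
  1 × O: no H
  Total hydrogens = 20.
Molecular formula: C12H20O

C12H20O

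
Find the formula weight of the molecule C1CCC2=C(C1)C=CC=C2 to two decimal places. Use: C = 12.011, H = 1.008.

132.21

Molecular formula: C10H12.
M = 10×12.011 + 12×1.008 = 132.21 g/mol.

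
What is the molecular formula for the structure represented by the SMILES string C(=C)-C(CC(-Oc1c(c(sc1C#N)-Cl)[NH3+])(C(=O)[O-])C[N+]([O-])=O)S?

C12H12ClN3O5S2

Heavy atoms from the SMILES: 12 C, 1 Cl, 3 N, 5 O, 2 S.
Implicit hydrogens by atom environment:
  4 × C (aromatic): no H
  3 × C: 2 H each → 6
  3 × C: no H
  3 × O: no H
  2 × C: 1 H each → 2
  2 × O (charge -1): no H
  1 × Cl: no H
  1 × N (charge +1): 3 H
  1 × N: no H
  1 × N (charge +1): no H
  1 × S: 1 H
  1 × S (aromatic): no H
  Total hydrogens = 12.
Molecular formula: C12H12ClN3O5S2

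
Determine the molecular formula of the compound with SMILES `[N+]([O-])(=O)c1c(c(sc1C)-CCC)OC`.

C9H13NO3S

Heavy atoms from the SMILES: 9 C, 1 N, 3 O, 1 S.
Implicit hydrogens by atom environment:
  4 × C (aromatic): no H
  3 × C: 3 H each → 9
  2 × C: 2 H each → 4
  2 × O: no H
  1 × N (charge +1): no H
  1 × O (charge -1): no H
  1 × S (aromatic): no H
  Total hydrogens = 13.
Molecular formula: C9H13NO3S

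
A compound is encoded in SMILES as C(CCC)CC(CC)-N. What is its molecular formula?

C8H19N

Heavy atoms from the SMILES: 8 C, 1 N.
Implicit hydrogens by atom environment:
  5 × C: 2 H each → 10
  2 × C: 3 H each → 6
  1 × C: 1 H
  1 × N: 2 H
  Total hydrogens = 19.
Molecular formula: C8H19N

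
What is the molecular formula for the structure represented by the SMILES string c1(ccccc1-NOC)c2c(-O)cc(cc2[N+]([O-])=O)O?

Heavy atoms from the SMILES: 13 C, 2 N, 5 O.
Implicit hydrogens by atom environment:
  6 × C (aromatic): 1 H each → 6
  6 × C (aromatic): no H
  2 × O: 1 H each → 2
  2 × O: no H
  1 × C: 3 H
  1 × N: 1 H
  1 × N (charge +1): no H
  1 × O (charge -1): no H
  Total hydrogens = 12.
Molecular formula: C13H12N2O5

C13H12N2O5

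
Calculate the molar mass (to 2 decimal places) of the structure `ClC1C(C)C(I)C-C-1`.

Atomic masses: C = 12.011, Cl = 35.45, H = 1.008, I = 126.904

Molecular formula: C6H10ClI.
M = 6×12.011 + 1×35.45 + 10×1.008 + 1×126.904 = 244.50 g/mol.

244.50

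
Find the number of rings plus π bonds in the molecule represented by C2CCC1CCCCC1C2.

2

Molecular formula from the SMILES: C10H18.
DoU = (2C + 2 + N − H − X)/2 = (2·10 + 2 + 0 − 18 − 0)/2 = 4/2 = 2.
(Structurally: 2 ring(s) + 0 π bond(s) = 2.)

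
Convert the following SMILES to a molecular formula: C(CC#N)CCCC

C7H13N

Heavy atoms from the SMILES: 7 C, 1 N.
Implicit hydrogens by atom environment:
  5 × C: 2 H each → 10
  1 × C: 3 H
  1 × C: no H
  1 × N: no H
  Total hydrogens = 13.
Molecular formula: C7H13N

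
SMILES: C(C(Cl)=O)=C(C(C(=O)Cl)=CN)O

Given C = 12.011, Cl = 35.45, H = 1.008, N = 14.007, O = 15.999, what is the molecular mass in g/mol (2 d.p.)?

Molecular formula: C6H5Cl2NO3.
M = 6×12.011 + 2×35.45 + 5×1.008 + 1×14.007 + 3×15.999 = 210.01 g/mol.

210.01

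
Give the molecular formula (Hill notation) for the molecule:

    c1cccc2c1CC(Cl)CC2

C10H11Cl

Heavy atoms from the SMILES: 10 C, 1 Cl.
Implicit hydrogens by atom environment:
  4 × C (aromatic): 1 H each → 4
  3 × C: 2 H each → 6
  2 × C (aromatic): no H
  1 × C: 1 H
  1 × Cl: no H
  Total hydrogens = 11.
Molecular formula: C10H11Cl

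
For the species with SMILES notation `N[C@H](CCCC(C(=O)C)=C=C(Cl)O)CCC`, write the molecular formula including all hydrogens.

Heavy atoms from the SMILES: 12 C, 1 Cl, 1 N, 2 O.
Implicit hydrogens by atom environment:
  5 × C: 2 H each → 10
  4 × C: no H
  2 × C: 3 H each → 6
  1 × C: 1 H
  1 × Cl: no H
  1 × N: 2 H
  1 × O: 1 H
  1 × O: no H
  Total hydrogens = 20.
Molecular formula: C12H20ClNO2

C12H20ClNO2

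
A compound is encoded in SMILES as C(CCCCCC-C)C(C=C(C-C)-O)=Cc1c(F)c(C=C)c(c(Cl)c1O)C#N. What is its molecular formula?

Heavy atoms from the SMILES: 23 C, 1 Cl, 1 F, 1 N, 2 O.
Implicit hydrogens by atom environment:
  9 × C: 2 H each → 18
  6 × C (aromatic): no H
  3 × C: 1 H each → 3
  3 × C: no H
  2 × C: 3 H each → 6
  2 × O: 1 H each → 2
  1 × Cl: no H
  1 × F: no H
  1 × N: no H
  Total hydrogens = 29.
Molecular formula: C23H29ClFNO2

C23H29ClFNO2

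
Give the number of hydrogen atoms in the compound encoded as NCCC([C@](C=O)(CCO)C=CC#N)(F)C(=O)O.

Hydrogens are implicit in SMILES; fill each atom to its normal valence:
  4 × C: 2 H each → 8
  4 × C: no H
  3 × C: 1 H each → 3
  2 × O: 1 H each → 2
  2 × O: no H
  1 × F: no H
  1 × N: 2 H
  1 × N: no H
  Total hydrogens = 15.

15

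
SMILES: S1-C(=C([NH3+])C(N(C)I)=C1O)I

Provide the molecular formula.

Heavy atoms from the SMILES: 5 C, 2 I, 2 N, 1 O, 1 S.
Implicit hydrogens by atom environment:
  4 × C (aromatic): no H
  2 × I: no H
  1 × C: 3 H
  1 × N (charge +1): 3 H
  1 × N: no H
  1 × O: 1 H
  1 × S (aromatic): no H
  Total hydrogens = 7.
Net charge +1.
Molecular formula: C5H7I2N2OS+

C5H7I2N2OS+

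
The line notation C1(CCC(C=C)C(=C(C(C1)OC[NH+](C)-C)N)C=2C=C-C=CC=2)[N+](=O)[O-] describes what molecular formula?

Heavy atoms from the SMILES: 19 C, 3 N, 3 O.
Implicit hydrogens by atom environment:
  5 × C: 2 H each → 10
  5 × C (aromatic): 1 H each → 5
  4 × C: 1 H each → 4
  2 × C: 3 H each → 6
  2 × C: no H
  2 × O: no H
  1 × C (aromatic): no H
  1 × N: 2 H
  1 × N (charge +1): 1 H
  1 × N (charge +1): no H
  1 × O (charge -1): no H
  Total hydrogens = 28.
Net charge +1.
Molecular formula: C19H28N3O3+

C19H28N3O3+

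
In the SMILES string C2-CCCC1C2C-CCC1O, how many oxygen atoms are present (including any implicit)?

1

The symbol for oxygen appears 1 time in the SMILES.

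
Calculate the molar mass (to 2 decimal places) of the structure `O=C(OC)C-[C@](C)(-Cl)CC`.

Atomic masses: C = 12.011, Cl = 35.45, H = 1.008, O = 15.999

Molecular formula: C7H13ClO2.
M = 7×12.011 + 1×35.45 + 13×1.008 + 2×15.999 = 164.63 g/mol.

164.63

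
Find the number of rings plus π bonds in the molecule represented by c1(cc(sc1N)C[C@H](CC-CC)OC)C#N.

5

Molecular formula from the SMILES: C12H18N2OS.
DoU = (2C + 2 + N − H − X)/2 = (2·12 + 2 + 2 − 18 − 0)/2 = 10/2 = 5.
(Structurally: 1 ring(s) + 4 π bond(s) = 5.)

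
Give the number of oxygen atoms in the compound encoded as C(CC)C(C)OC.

The symbol for oxygen appears 1 time in the SMILES.

1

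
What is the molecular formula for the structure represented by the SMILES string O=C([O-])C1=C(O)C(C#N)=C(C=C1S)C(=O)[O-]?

[C9H3NO5S]2-

Heavy atoms from the SMILES: 9 C, 1 N, 5 O, 1 S.
Implicit hydrogens by atom environment:
  5 × C (aromatic): no H
  3 × C: no H
  2 × O: no H
  2 × O (charge -1): no H
  1 × C (aromatic): 1 H
  1 × N: no H
  1 × O: 1 H
  1 × S: 1 H
  Total hydrogens = 3.
Net charge -2.
Molecular formula: [C9H3NO5S]2-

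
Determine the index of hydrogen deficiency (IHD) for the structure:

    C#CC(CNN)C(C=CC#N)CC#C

7

Molecular formula from the SMILES: C11H13N3.
DoU = (2C + 2 + N − H − X)/2 = (2·11 + 2 + 3 − 13 − 0)/2 = 14/2 = 7.
(Structurally: 0 ring(s) + 7 π bond(s) = 7.)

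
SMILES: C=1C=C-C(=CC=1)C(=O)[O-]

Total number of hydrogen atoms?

5

Hydrogens are implicit in SMILES; fill each atom to its normal valence:
  5 × C (aromatic): 1 H each → 5
  1 × C (aromatic): no H
  1 × C: no H
  1 × O: no H
  1 × O (charge -1): no H
  Total hydrogens = 5.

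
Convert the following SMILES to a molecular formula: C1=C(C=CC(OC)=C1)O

C7H8O2

Heavy atoms from the SMILES: 7 C, 2 O.
Implicit hydrogens by atom environment:
  4 × C (aromatic): 1 H each → 4
  2 × C (aromatic): no H
  1 × C: 3 H
  1 × O: 1 H
  1 × O: no H
  Total hydrogens = 8.
Molecular formula: C7H8O2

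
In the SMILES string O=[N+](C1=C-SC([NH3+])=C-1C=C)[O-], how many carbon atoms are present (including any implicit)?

The symbol for carbon appears 6 times in the SMILES.

6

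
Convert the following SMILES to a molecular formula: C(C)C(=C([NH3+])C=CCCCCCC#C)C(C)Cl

C15H25ClN+

Heavy atoms from the SMILES: 15 C, 1 Cl, 1 N.
Implicit hydrogens by atom environment:
  6 × C: 2 H each → 12
  4 × C: 1 H each → 4
  3 × C: no H
  2 × C: 3 H each → 6
  1 × Cl: no H
  1 × N (charge +1): 3 H
  Total hydrogens = 25.
Net charge +1.
Molecular formula: C15H25ClN+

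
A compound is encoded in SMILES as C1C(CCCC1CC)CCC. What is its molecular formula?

Heavy atoms from the SMILES: 11 C.
Implicit hydrogens by atom environment:
  7 × C: 2 H each → 14
  2 × C: 3 H each → 6
  2 × C: 1 H each → 2
  Total hydrogens = 22.
Molecular formula: C11H22

C11H22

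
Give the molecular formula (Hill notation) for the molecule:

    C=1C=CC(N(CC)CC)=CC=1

Heavy atoms from the SMILES: 10 C, 1 N.
Implicit hydrogens by atom environment:
  5 × C (aromatic): 1 H each → 5
  2 × C: 3 H each → 6
  2 × C: 2 H each → 4
  1 × C (aromatic): no H
  1 × N: no H
  Total hydrogens = 15.
Molecular formula: C10H15N

C10H15N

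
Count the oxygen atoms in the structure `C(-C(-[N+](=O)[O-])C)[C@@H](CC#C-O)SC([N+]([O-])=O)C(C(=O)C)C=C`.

6

The symbol for oxygen appears 6 times in the SMILES.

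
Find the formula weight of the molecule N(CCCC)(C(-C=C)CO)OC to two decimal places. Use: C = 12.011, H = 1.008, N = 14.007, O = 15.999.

173.26

Molecular formula: C9H19NO2.
M = 9×12.011 + 19×1.008 + 1×14.007 + 2×15.999 = 173.26 g/mol.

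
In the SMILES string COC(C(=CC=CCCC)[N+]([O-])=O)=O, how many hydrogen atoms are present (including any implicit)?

Hydrogens are implicit in SMILES; fill each atom to its normal valence:
  3 × C: 1 H each → 3
  3 × O: no H
  2 × C: 3 H each → 6
  2 × C: 2 H each → 4
  2 × C: no H
  1 × N (charge +1): no H
  1 × O (charge -1): no H
  Total hydrogens = 13.

13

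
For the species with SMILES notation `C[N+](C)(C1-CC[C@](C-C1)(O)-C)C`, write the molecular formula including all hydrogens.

Heavy atoms from the SMILES: 10 C, 1 N, 1 O.
Implicit hydrogens by atom environment:
  4 × C: 3 H each → 12
  4 × C: 2 H each → 8
  1 × C: 1 H
  1 × C: no H
  1 × N (charge +1): no H
  1 × O: 1 H
  Total hydrogens = 22.
Net charge +1.
Molecular formula: C10H22NO+

C10H22NO+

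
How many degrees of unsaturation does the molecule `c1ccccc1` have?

4

Molecular formula from the SMILES: C6H6.
DoU = (2C + 2 + N − H − X)/2 = (2·6 + 2 + 0 − 6 − 0)/2 = 8/2 = 4.
(Structurally: 1 ring(s) + 3 π bond(s) = 4.)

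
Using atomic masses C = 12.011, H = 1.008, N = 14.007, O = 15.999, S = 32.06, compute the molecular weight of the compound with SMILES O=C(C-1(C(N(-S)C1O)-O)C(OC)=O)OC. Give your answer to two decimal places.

Molecular formula: C7H11NO6S.
M = 7×12.011 + 11×1.008 + 1×14.007 + 6×15.999 + 1×32.06 = 237.23 g/mol.

237.23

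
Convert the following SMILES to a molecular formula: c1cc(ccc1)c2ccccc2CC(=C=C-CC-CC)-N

Heavy atoms from the SMILES: 20 C, 1 N.
Implicit hydrogens by atom environment:
  9 × C (aromatic): 1 H each → 9
  4 × C: 2 H each → 8
  3 × C (aromatic): no H
  2 × C: no H
  1 × C: 3 H
  1 × C: 1 H
  1 × N: 2 H
  Total hydrogens = 23.
Molecular formula: C20H23N

C20H23N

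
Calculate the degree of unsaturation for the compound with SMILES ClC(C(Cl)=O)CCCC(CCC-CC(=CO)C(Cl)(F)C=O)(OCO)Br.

Molecular formula from the SMILES: C15H21BrCl3FO5.
DoU = (2C + 2 + N − H − X)/2 = (2·15 + 2 + 0 − 21 − 5)/2 = 6/2 = 3.
(Structurally: 0 ring(s) + 3 π bond(s) = 3.)

3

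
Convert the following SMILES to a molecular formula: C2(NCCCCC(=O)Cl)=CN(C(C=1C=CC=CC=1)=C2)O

C15H17ClN2O2

Heavy atoms from the SMILES: 15 C, 1 Cl, 2 N, 2 O.
Implicit hydrogens by atom environment:
  7 × C (aromatic): 1 H each → 7
  4 × C: 2 H each → 8
  3 × C (aromatic): no H
  1 × C: no H
  1 × Cl: no H
  1 × N: 1 H
  1 × N (aromatic): no H
  1 × O: 1 H
  1 × O: no H
  Total hydrogens = 17.
Molecular formula: C15H17ClN2O2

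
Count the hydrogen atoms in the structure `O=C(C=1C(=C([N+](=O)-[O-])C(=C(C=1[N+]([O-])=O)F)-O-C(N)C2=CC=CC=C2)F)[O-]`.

8

Hydrogens are implicit in SMILES; fill each atom to its normal valence:
  7 × C (aromatic): no H
  5 × C (aromatic): 1 H each → 5
  4 × O: no H
  3 × O (charge -1): no H
  2 × F: no H
  2 × N (charge +1): no H
  1 × C: 1 H
  1 × C: no H
  1 × N: 2 H
  Total hydrogens = 8.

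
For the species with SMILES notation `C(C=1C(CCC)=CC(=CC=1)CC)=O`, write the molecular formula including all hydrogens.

C12H16O

Heavy atoms from the SMILES: 12 C, 1 O.
Implicit hydrogens by atom environment:
  3 × C: 2 H each → 6
  3 × C (aromatic): 1 H each → 3
  3 × C (aromatic): no H
  2 × C: 3 H each → 6
  1 × C: 1 H
  1 × O: no H
  Total hydrogens = 16.
Molecular formula: C12H16O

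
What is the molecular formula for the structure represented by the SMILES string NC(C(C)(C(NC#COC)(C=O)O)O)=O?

C8H12N2O5

Heavy atoms from the SMILES: 8 C, 2 N, 5 O.
Implicit hydrogens by atom environment:
  5 × C: no H
  3 × O: no H
  2 × C: 3 H each → 6
  2 × O: 1 H each → 2
  1 × C: 1 H
  1 × N: 2 H
  1 × N: 1 H
  Total hydrogens = 12.
Molecular formula: C8H12N2O5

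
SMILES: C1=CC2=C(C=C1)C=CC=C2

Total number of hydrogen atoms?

Hydrogens are implicit in SMILES; fill each atom to its normal valence:
  8 × C (aromatic): 1 H each → 8
  2 × C (aromatic): no H
  Total hydrogens = 8.

8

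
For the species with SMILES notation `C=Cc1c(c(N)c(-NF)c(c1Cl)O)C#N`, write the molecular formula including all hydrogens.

C9H7ClFN3O

Heavy atoms from the SMILES: 9 C, 1 Cl, 1 F, 3 N, 1 O.
Implicit hydrogens by atom environment:
  6 × C (aromatic): no H
  1 × C: 2 H
  1 × C: 1 H
  1 × C: no H
  1 × Cl: no H
  1 × F: no H
  1 × N: 2 H
  1 × N: 1 H
  1 × N: no H
  1 × O: 1 H
  Total hydrogens = 7.
Molecular formula: C9H7ClFN3O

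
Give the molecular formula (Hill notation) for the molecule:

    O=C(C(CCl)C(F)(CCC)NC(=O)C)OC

Heavy atoms from the SMILES: 10 C, 1 Cl, 1 F, 1 N, 3 O.
Implicit hydrogens by atom environment:
  3 × C: 3 H each → 9
  3 × C: 2 H each → 6
  3 × C: no H
  3 × O: no H
  1 × C: 1 H
  1 × Cl: no H
  1 × F: no H
  1 × N: 1 H
  Total hydrogens = 17.
Molecular formula: C10H17ClFNO3

C10H17ClFNO3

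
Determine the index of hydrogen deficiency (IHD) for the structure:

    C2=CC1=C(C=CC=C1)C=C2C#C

9

Molecular formula from the SMILES: C12H8.
DoU = (2C + 2 + N − H − X)/2 = (2·12 + 2 + 0 − 8 − 0)/2 = 18/2 = 9.
(Structurally: 2 ring(s) + 7 π bond(s) = 9.)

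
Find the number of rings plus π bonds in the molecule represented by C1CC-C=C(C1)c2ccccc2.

6

Molecular formula from the SMILES: C12H14.
DoU = (2C + 2 + N − H − X)/2 = (2·12 + 2 + 0 − 14 − 0)/2 = 12/2 = 6.
(Structurally: 2 ring(s) + 4 π bond(s) = 6.)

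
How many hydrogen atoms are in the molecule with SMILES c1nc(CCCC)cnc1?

12

Hydrogens are implicit in SMILES; fill each atom to its normal valence:
  3 × C: 2 H each → 6
  3 × C (aromatic): 1 H each → 3
  2 × N (aromatic): no H
  1 × C: 3 H
  1 × C (aromatic): no H
  Total hydrogens = 12.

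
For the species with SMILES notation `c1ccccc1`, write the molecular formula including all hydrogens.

Heavy atoms from the SMILES: 6 C.
Implicit hydrogens by atom environment:
  6 × C (aromatic): 1 H each → 6
  Total hydrogens = 6.
Molecular formula: C6H6

C6H6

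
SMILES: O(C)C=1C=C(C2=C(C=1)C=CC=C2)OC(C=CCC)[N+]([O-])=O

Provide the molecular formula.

Heavy atoms from the SMILES: 16 C, 1 N, 4 O.
Implicit hydrogens by atom environment:
  6 × C (aromatic): 1 H each → 6
  4 × C (aromatic): no H
  3 × C: 1 H each → 3
  3 × O: no H
  2 × C: 3 H each → 6
  1 × C: 2 H
  1 × N (charge +1): no H
  1 × O (charge -1): no H
  Total hydrogens = 17.
Molecular formula: C16H17NO4

C16H17NO4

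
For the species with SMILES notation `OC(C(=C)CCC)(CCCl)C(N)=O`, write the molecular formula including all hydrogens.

C9H16ClNO2

Heavy atoms from the SMILES: 9 C, 1 Cl, 1 N, 2 O.
Implicit hydrogens by atom environment:
  5 × C: 2 H each → 10
  3 × C: no H
  1 × C: 3 H
  1 × Cl: no H
  1 × N: 2 H
  1 × O: 1 H
  1 × O: no H
  Total hydrogens = 16.
Molecular formula: C9H16ClNO2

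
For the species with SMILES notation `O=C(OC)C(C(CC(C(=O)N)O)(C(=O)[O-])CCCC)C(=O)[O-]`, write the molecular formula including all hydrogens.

Heavy atoms from the SMILES: 13 C, 1 N, 8 O.
Implicit hydrogens by atom environment:
  5 × C: no H
  5 × O: no H
  4 × C: 2 H each → 8
  2 × C: 3 H each → 6
  2 × C: 1 H each → 2
  2 × O (charge -1): no H
  1 × N: 2 H
  1 × O: 1 H
  Total hydrogens = 19.
Net charge -2.
Molecular formula: [C13H19NO8]2-

[C13H19NO8]2-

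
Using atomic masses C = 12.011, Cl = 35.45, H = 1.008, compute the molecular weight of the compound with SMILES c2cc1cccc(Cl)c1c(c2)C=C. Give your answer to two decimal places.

188.65

Molecular formula: C12H9Cl.
M = 12×12.011 + 1×35.45 + 9×1.008 = 188.65 g/mol.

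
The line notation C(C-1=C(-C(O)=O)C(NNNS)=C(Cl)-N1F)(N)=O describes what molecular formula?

C6H7ClFN5O3S

Heavy atoms from the SMILES: 6 C, 1 Cl, 1 F, 5 N, 3 O, 1 S.
Implicit hydrogens by atom environment:
  4 × C (aromatic): no H
  3 × N: 1 H each → 3
  2 × C: no H
  2 × O: no H
  1 × Cl: no H
  1 × F: no H
  1 × N: 2 H
  1 × N (aromatic): no H
  1 × O: 1 H
  1 × S: 1 H
  Total hydrogens = 7.
Molecular formula: C6H7ClFN5O3S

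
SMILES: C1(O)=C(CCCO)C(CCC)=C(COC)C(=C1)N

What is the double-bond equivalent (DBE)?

4

Molecular formula from the SMILES: C14H23NO3.
DoU = (2C + 2 + N − H − X)/2 = (2·14 + 2 + 1 − 23 − 0)/2 = 8/2 = 4.
(Structurally: 1 ring(s) + 3 π bond(s) = 4.)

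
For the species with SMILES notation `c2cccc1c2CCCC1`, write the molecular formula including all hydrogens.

C10H12

Heavy atoms from the SMILES: 10 C.
Implicit hydrogens by atom environment:
  4 × C: 2 H each → 8
  4 × C (aromatic): 1 H each → 4
  2 × C (aromatic): no H
  Total hydrogens = 12.
Molecular formula: C10H12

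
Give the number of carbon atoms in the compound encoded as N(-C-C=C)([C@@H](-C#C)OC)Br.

7

The symbol for carbon appears 7 times in the SMILES.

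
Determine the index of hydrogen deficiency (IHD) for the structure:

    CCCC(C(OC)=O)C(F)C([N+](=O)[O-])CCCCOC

Molecular formula from the SMILES: C13H24FNO5.
DoU = (2C + 2 + N − H − X)/2 = (2·13 + 2 + 1 − 24 − 1)/2 = 4/2 = 2.
(Structurally: 0 ring(s) + 2 π bond(s) = 2.)

2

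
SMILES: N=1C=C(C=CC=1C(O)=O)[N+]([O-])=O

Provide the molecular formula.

C6H4N2O4

Heavy atoms from the SMILES: 6 C, 2 N, 4 O.
Implicit hydrogens by atom environment:
  3 × C (aromatic): 1 H each → 3
  2 × C (aromatic): no H
  2 × O: no H
  1 × C: no H
  1 × N (aromatic): no H
  1 × N (charge +1): no H
  1 × O: 1 H
  1 × O (charge -1): no H
  Total hydrogens = 4.
Molecular formula: C6H4N2O4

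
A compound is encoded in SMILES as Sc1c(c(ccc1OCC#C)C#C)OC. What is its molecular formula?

C12H10O2S

Heavy atoms from the SMILES: 12 C, 2 O, 1 S.
Implicit hydrogens by atom environment:
  4 × C (aromatic): no H
  2 × C (aromatic): 1 H each → 2
  2 × C: 1 H each → 2
  2 × C: no H
  2 × O: no H
  1 × C: 3 H
  1 × C: 2 H
  1 × S: 1 H
  Total hydrogens = 10.
Molecular formula: C12H10O2S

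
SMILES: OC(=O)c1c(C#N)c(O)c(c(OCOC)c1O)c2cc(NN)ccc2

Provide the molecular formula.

C16H15N3O6

Heavy atoms from the SMILES: 16 C, 3 N, 6 O.
Implicit hydrogens by atom environment:
  8 × C (aromatic): no H
  4 × C (aromatic): 1 H each → 4
  3 × O: 1 H each → 3
  3 × O: no H
  2 × C: no H
  1 × C: 3 H
  1 × C: 2 H
  1 × N: 2 H
  1 × N: 1 H
  1 × N: no H
  Total hydrogens = 15.
Molecular formula: C16H15N3O6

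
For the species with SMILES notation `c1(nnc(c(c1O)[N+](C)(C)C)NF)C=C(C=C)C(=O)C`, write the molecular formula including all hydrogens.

C13H18FN4O2+

Heavy atoms from the SMILES: 13 C, 1 F, 4 N, 2 O.
Implicit hydrogens by atom environment:
  4 × C: 3 H each → 12
  4 × C (aromatic): no H
  2 × C: 1 H each → 2
  2 × C: no H
  2 × N (aromatic): no H
  1 × C: 2 H
  1 × F: no H
  1 × N: 1 H
  1 × N (charge +1): no H
  1 × O: 1 H
  1 × O: no H
  Total hydrogens = 18.
Net charge +1.
Molecular formula: C13H18FN4O2+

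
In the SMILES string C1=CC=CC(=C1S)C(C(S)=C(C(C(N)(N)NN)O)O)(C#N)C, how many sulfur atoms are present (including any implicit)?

2

The symbol for sulfur appears 2 times in the SMILES.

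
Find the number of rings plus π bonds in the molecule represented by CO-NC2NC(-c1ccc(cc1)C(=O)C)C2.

Molecular formula from the SMILES: C12H16N2O2.
DoU = (2C + 2 + N − H − X)/2 = (2·12 + 2 + 2 − 16 − 0)/2 = 12/2 = 6.
(Structurally: 2 ring(s) + 4 π bond(s) = 6.)

6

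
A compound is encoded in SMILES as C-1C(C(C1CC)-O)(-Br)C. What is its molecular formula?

Heavy atoms from the SMILES: 1 Br, 7 C, 1 O.
Implicit hydrogens by atom environment:
  2 × C: 3 H each → 6
  2 × C: 2 H each → 4
  2 × C: 1 H each → 2
  1 × Br: no H
  1 × C: no H
  1 × O: 1 H
  Total hydrogens = 13.
Molecular formula: C7H13BrO

C7H13BrO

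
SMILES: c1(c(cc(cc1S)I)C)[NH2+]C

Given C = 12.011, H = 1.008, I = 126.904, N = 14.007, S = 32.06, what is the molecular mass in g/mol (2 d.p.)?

280.15

Molecular formula: C8H11INS+.
M = 8×12.011 + 11×1.008 + 1×126.904 + 1×14.007 + 1×32.06 = 280.15 g/mol.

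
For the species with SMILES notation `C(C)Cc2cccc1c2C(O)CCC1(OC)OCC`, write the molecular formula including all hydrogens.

C16H24O3

Heavy atoms from the SMILES: 16 C, 3 O.
Implicit hydrogens by atom environment:
  5 × C: 2 H each → 10
  3 × C: 3 H each → 9
  3 × C (aromatic): 1 H each → 3
  3 × C (aromatic): no H
  2 × O: no H
  1 × C: 1 H
  1 × C: no H
  1 × O: 1 H
  Total hydrogens = 24.
Molecular formula: C16H24O3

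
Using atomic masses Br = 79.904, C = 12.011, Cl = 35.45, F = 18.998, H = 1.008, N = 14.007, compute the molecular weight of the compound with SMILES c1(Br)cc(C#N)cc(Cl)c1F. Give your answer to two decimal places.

Molecular formula: C7H2BrClFN.
M = 1×79.904 + 7×12.011 + 1×35.45 + 1×18.998 + 2×1.008 + 1×14.007 = 234.45 g/mol.

234.45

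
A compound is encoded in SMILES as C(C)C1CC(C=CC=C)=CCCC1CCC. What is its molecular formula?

Heavy atoms from the SMILES: 16 C.
Implicit hydrogens by atom environment:
  7 × C: 2 H each → 14
  6 × C: 1 H each → 6
  2 × C: 3 H each → 6
  1 × C: no H
  Total hydrogens = 26.
Molecular formula: C16H26

C16H26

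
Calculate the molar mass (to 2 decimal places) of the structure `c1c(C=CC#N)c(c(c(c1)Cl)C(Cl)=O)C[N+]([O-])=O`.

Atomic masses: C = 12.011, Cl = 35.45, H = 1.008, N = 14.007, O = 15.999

285.08

Molecular formula: C11H6Cl2N2O3.
M = 11×12.011 + 2×35.45 + 6×1.008 + 2×14.007 + 3×15.999 = 285.08 g/mol.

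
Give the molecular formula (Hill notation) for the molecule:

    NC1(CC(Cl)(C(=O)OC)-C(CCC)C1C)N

C11H21ClN2O2

Heavy atoms from the SMILES: 11 C, 1 Cl, 2 N, 2 O.
Implicit hydrogens by atom environment:
  3 × C: 3 H each → 9
  3 × C: 2 H each → 6
  3 × C: no H
  2 × C: 1 H each → 2
  2 × N: 2 H each → 4
  2 × O: no H
  1 × Cl: no H
  Total hydrogens = 21.
Molecular formula: C11H21ClN2O2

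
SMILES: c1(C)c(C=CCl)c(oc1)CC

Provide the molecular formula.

C9H11ClO

Heavy atoms from the SMILES: 9 C, 1 Cl, 1 O.
Implicit hydrogens by atom environment:
  3 × C (aromatic): no H
  2 × C: 3 H each → 6
  2 × C: 1 H each → 2
  1 × C: 2 H
  1 × C (aromatic): 1 H
  1 × Cl: no H
  1 × O (aromatic): no H
  Total hydrogens = 11.
Molecular formula: C9H11ClO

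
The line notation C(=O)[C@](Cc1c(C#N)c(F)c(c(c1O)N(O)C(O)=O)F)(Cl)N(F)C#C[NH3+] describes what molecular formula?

C13H9ClF3N4O5+

Heavy atoms from the SMILES: 13 C, 1 Cl, 3 F, 4 N, 5 O.
Implicit hydrogens by atom environment:
  6 × C (aromatic): no H
  5 × C: no H
  3 × F: no H
  3 × N: no H
  3 × O: 1 H each → 3
  2 × O: no H
  1 × C: 2 H
  1 × C: 1 H
  1 × Cl: no H
  1 × N (charge +1): 3 H
  Total hydrogens = 9.
Net charge +1.
Molecular formula: C13H9ClF3N4O5+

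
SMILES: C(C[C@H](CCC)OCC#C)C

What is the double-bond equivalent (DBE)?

2

Molecular formula from the SMILES: C10H18O.
DoU = (2C + 2 + N − H − X)/2 = (2·10 + 2 + 0 − 18 − 0)/2 = 4/2 = 2.
(Structurally: 0 ring(s) + 2 π bond(s) = 2.)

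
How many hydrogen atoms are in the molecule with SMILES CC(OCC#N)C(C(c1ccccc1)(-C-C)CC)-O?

Hydrogens are implicit in SMILES; fill each atom to its normal valence:
  5 × C (aromatic): 1 H each → 5
  3 × C: 3 H each → 9
  3 × C: 2 H each → 6
  2 × C: 1 H each → 2
  2 × C: no H
  1 × C (aromatic): no H
  1 × N: no H
  1 × O: 1 H
  1 × O: no H
  Total hydrogens = 23.

23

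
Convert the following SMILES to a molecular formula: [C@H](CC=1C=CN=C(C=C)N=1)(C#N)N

Heavy atoms from the SMILES: 9 C, 4 N.
Implicit hydrogens by atom environment:
  2 × C: 2 H each → 4
  2 × C (aromatic): 1 H each → 2
  2 × C: 1 H each → 2
  2 × C (aromatic): no H
  2 × N (aromatic): no H
  1 × C: no H
  1 × N: 2 H
  1 × N: no H
  Total hydrogens = 10.
Molecular formula: C9H10N4

C9H10N4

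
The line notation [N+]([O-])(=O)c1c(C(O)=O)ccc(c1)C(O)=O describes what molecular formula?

C8H5NO6

Heavy atoms from the SMILES: 8 C, 1 N, 6 O.
Implicit hydrogens by atom environment:
  3 × C (aromatic): 1 H each → 3
  3 × C (aromatic): no H
  3 × O: no H
  2 × C: no H
  2 × O: 1 H each → 2
  1 × N (charge +1): no H
  1 × O (charge -1): no H
  Total hydrogens = 5.
Molecular formula: C8H5NO6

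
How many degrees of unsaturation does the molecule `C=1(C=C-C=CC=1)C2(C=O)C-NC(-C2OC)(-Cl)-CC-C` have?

6

Molecular formula from the SMILES: C15H20ClNO2.
DoU = (2C + 2 + N − H − X)/2 = (2·15 + 2 + 1 − 20 − 1)/2 = 12/2 = 6.
(Structurally: 2 ring(s) + 4 π bond(s) = 6.)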